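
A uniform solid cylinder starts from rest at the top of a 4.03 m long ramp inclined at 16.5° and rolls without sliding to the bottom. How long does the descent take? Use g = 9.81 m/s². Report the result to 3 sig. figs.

With I = (1/2)MR², the ratio k = I/(MR²) is 0.5.
Translational: Mg sinθ − f = Ma. Rotational about the CM: fR = Iα = kMRa, so f = kMa.
Hence a = g sinθ/(1+k) = 9.81×sin16.5°/1.5 = 1.857 m/s².
With constant a from rest, t = √(2L/a) = √(2·4.03/1.857) ≈ 2.08 s.

t ≈ 2.08 s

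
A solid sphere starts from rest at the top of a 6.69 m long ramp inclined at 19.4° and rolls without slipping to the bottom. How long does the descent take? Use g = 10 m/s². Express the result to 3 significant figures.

t ≈ 2.37 s

The moment of inertia is (2/5)MR², giving k ≡ I/(MR²) = 0.4.
Newton's second law down the slope: Mg sinθ − f = Ma. The torque equation fR = Iα (with α = a/R) gives f = kMa.
Hence a = g sinθ/(1+k) = 10×sin19.4°/1.4 = 2.373 m/s².
Starting from rest, L = ½at², so t = √(2L/a) = √(2×6.69/2.373) ≈ 2.37 s.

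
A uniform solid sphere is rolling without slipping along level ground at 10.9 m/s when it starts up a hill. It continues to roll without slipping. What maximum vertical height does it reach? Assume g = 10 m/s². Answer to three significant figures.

Here I = (2/5)MR², so the shape factor k = I/(MR²) = 0.4.
Pure rolling means v = ωR; then KE = ½Mv² + ½I(v/R)² = ½(1+k)Mv² = (7/10)Mv².
At the top the kinetic energy is zero, so (7/10)Mv₀² = Mgh.
Thus h = (1+k)v₀²/(2g) = 1.4 × 10.9² / (2 × 10) ≈ 8.32 m.

h ≈ 8.32 m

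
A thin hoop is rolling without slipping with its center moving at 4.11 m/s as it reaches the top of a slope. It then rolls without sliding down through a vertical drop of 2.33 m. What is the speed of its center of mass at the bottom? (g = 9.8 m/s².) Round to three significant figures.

The moment of inertia is MR², giving k ≡ I/(MR²) = 1.
Pure rolling means v = ωR; then KE = ½Mv² + ½I(v/R)² = ½(1+k)Mv² = Mv².
Conserving energy between top and bottom: Mv² = Mv₀² + Mgh, hence v² = v₀² + 2gh/(1+k).
v = √(4.11² + 2×9.8×2.33/2) = √39.73 ≈ 6.30 m/s.

v ≈ 6.30 m/s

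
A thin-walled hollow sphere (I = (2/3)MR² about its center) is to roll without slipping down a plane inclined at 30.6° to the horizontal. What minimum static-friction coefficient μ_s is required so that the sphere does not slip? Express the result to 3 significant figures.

The moment of inertia is (2/3)MR², giving k ≡ I/(MR²) = 2/3.
Newton's second law down the slope: Mg sinθ − f = Ma. The torque equation fR = Iα (with α = a/R) gives f = kMa.
These give a = g sinθ/(1+k) and the required friction f = kMg sinθ/(1+k).
The normal force is N = Mg cosθ, so μ_min = f/N = k tanθ/(1+k).
μ_min = (2/3) × tan30.6° / 1.667 ≈ 0.237.

μ_min ≈ 0.237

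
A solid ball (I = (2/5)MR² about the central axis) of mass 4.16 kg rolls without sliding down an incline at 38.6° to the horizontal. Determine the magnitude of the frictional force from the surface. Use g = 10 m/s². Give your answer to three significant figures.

Here I = (2/5)MR², so the shape factor k = I/(MR²) = 0.4.
Along the incline Mg sinθ − f = Ma, and torque about the center fR = Iα = kMR²(a/R) gives f = kMa.
Combining, a = g sinθ/(1+k) and f = kMa = kMg sinθ/(1+k).
f = 0.4 × 4.16 × 10 × sin38.6° / 1.4 ≈ 7.42 N.

f ≈ 7.42 N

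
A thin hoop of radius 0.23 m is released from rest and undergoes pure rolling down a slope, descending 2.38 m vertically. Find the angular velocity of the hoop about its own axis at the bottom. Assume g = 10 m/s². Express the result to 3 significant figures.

ω ≈ 21.2 rad/s

For this body I = MR², i.e. k = I/(MR²) = 1.
Rolling without slipping gives ω = v/R, so the total kinetic energy is ½Mv² + ½Iω² = ½(1+k)Mv² = Mv².
Energy conservation Mgh = ½(1+k)Mv² gives v = √(2gh/(1+k)) = √(2 × 10 × 2.38 / 2) = 4.879 m/s.
Then ω = v/R = 4.879 / 0.23 ≈ 21.2 rad/s.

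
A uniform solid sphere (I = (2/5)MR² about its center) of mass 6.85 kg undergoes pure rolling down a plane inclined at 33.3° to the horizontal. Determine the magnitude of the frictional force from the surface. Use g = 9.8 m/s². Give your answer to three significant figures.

f ≈ 10.5 N

With I = (2/5)MR², the ratio k = I/(MR²) is 0.4.
Translational: Mg sinθ − f = Ma. Rotational about the CM: fR = Iα = kMRa, so f = kMa.
Combining, a = g sinθ/(1+k) and f = kMa = kMg sinθ/(1+k).
f = 0.4 × 6.85 × 9.8 × sin33.3° / 1.4 ≈ 10.5 N.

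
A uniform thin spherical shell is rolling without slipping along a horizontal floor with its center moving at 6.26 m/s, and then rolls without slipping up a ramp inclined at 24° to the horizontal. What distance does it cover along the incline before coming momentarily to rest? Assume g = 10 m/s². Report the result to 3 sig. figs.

With I = (2/3)MR², the ratio k = I/(MR²) is 2/3.
The rolling condition ω = v/R makes the rotational term ½I(v/R)² = ½kMv², so KE_total = ½(1+k)Mv² = (5/6)Mv².
Setting this equal to Mgh gives the vertical rise h = (1+k)v₀²/(2g) = 1.667×6.26²/(2×10) = 3.266 m.
The distance along the slope is d = h/sinθ = 3.266/sin24° ≈ 8.03 m.

d ≈ 8.03 m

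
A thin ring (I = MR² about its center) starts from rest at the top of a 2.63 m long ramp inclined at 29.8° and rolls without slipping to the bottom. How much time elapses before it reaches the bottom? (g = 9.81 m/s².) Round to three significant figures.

t ≈ 1.47 s

Here I = MR², so the shape factor k = I/(MR²) = 1.
Newton's second law down the slope: Mg sinθ − f = Ma. The torque equation fR = Iα (with α = a/R) gives f = kMa.
Hence a = g sinθ/(1+k) = 9.81×sin29.8°/2 = 2.438 m/s².
Starting from rest, L = ½at², so t = √(2L/a) = √(2×2.63/2.438) ≈ 1.47 s.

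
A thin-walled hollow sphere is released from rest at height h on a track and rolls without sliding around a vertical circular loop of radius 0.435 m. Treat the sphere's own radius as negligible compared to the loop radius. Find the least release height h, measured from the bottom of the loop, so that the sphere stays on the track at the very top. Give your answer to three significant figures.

The moment of inertia is (2/3)MR², giving k ≡ I/(MR²) = 2/3.
At the top of the loop, the minimum-contact condition is Mg = Mv_top²/r, so v_top² = gr.
With ω = v/R, the kinetic energy at speed v is ½(1+k)Mv² = (5/6)Mv².
Energy conservation from release (height h) to the top (height 2r): Mgh = Mg(2r) + (5/6)M·gr.
Thus h_min = 2r + (1+k)r/2 = r(2 + 1.667/2) = 0.435 × 2.833 ≈ 1.23 m.

h_min ≈ 1.23 m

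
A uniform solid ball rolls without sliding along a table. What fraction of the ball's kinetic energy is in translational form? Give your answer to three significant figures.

Here I = (2/5)MR², so the shape factor k = I/(MR²) = 0.4.
With ω = v/R, KE_trans = ½Mv² and KE_rot = ½Iω² = ½kMv², so KE_total = ½(1+k)Mv².
The translational fraction is therefore 1/(1+k) = 1/1.4 ≈ 0.714.

fraction ≈ 0.714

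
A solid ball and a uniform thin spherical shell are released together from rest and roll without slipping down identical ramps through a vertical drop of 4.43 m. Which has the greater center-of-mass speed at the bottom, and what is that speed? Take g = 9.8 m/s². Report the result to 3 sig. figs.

For rolling without slipping, Mgh = ½(1+k)Mv² where k = I/(MR²), so v = √(2gh/(1+k)).
Solid ball: k = 0.4, giving v = √(2×9.8×4.43/1.4) = 7.875 m/s.
Uniform thin spherical shell: k = 2/3, giving v = √(2×9.8×4.43/1.667) = 7.218 m/s.
The smaller k wins: the solid ball, at ≈ 7.88 m/s.

the solid ball, at v ≈ 7.88 m/s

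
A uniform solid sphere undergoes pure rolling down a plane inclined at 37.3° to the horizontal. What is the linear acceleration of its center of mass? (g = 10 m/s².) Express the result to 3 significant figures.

The moment of inertia is (2/5)MR², giving k ≡ I/(MR²) = 0.4.
Along the incline Mg sinθ − f = Ma, and torque about the center fR = Iα = kMR²(a/R) gives f = kMa.
Eliminating f: Mg sinθ = (1+k)Ma, so a = g sinθ/(1+k) = 10 × sin37.3° / 1.4 ≈ 4.33 m/s².

a ≈ 4.33 m/s²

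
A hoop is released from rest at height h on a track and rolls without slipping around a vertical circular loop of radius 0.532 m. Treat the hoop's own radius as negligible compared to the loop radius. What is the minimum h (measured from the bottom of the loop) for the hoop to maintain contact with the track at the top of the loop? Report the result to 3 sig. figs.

With I = MR², the ratio k = I/(MR²) is 1.
At the top of the loop, the minimum-contact condition is Mg = Mv_top²/r, so v_top² = gr.
With ω = v/R, the kinetic energy at speed v is ½(1+k)Mv² = Mv².
Energy conservation from release (height h) to the top (height 2r): Mgh = Mg(2r) + M·gr.
Thus h_min = 2r + (1+k)r/2 = r(2 + 2/2) = 0.532 × 3 ≈ 1.60 m.

h_min ≈ 1.60 m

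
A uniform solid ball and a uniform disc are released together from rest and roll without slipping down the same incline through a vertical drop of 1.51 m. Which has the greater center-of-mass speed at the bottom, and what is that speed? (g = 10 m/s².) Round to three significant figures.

the uniform solid ball, at v ≈ 4.64 m/s

For rolling without slipping, Mgh = ½(1+k)Mv² where k = I/(MR²), so v = √(2gh/(1+k)).
Uniform solid ball: k = 0.4, giving v = √(2×10×1.51/1.4) = 4.645 m/s.
Uniform disc: k = 0.5, giving v = √(2×10×1.51/1.5) = 4.487 m/s.
The smaller k wins: the uniform solid ball, at ≈ 4.64 m/s.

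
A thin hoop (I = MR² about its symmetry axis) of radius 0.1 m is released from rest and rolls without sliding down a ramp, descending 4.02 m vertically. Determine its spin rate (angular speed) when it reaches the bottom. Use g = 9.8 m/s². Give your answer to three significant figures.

ω ≈ 62.8 rad/s

For this body I = MR², i.e. k = I/(MR²) = 1.
Pure rolling means v = ωR; then KE = ½Mv² + ½I(v/R)² = ½(1+k)Mv² = Mv².
Energy conservation Mgh = ½(1+k)Mv² gives v = √(2gh/(1+k)) = √(2 × 9.8 × 4.02 / 2) = 6.277 m/s.
The angular speed follows from ω = v/R = 6.277/0.1 ≈ 62.8 rad/s.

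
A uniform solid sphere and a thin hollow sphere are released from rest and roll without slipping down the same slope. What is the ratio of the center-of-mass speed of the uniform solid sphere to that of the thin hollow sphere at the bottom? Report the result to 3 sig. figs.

Each satisfies Mgh = ½(1+k)Mv² with k = I/(MR²), so v ∝ 1/√(1+k).
For the uniform solid sphere k = 0.4; for the thin hollow sphere k = 2/3.
v₁/v₂ = √((1+k₂)/(1+k₁)) = √(1.667/1.4) ≈ 1.09.

v_ratio ≈ 1.09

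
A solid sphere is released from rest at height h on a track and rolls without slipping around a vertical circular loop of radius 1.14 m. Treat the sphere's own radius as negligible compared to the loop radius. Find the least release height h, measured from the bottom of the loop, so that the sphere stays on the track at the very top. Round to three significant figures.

For this body I = (2/5)MR², i.e. k = I/(MR²) = 0.4.
At the top of the loop, the minimum-contact condition is Mg = Mv_top²/r, so v_top² = gr.
With ω = v/R, the kinetic energy at speed v is ½(1+k)Mv² = (7/10)Mv².
Energy conservation from release (height h) to the top (height 2r): Mgh = Mg(2r) + (7/10)M·gr.
Thus h_min = 2r + (1+k)r/2 = r(2 + 1.4/2) = 1.14 × 2.7 ≈ 3.08 m.

h_min ≈ 3.08 m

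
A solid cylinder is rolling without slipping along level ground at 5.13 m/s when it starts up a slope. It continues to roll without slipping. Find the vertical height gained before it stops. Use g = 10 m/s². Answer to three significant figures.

h ≈ 1.97 m

With I = (1/2)MR², the ratio k = I/(MR²) is 0.5.
Since it rolls without slipping, ω = v/R and KE = ½Mv² + ½Iω² = ½(1+k)Mv² = (3/4)Mv².
All of this converts to potential energy at the highest point: (3/4)Mv₀² = Mgh.
Thus h = (1+k)v₀²/(2g) = 1.5 × 5.13² / (2 × 10) ≈ 1.97 m.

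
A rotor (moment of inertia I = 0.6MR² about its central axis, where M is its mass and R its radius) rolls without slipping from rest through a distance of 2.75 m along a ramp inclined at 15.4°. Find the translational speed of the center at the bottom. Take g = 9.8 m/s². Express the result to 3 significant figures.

Here I = 0.6MR², so the shape factor k = I/(MR²) = 0.6.
Since it rolls without slipping, ω = v/R and KE = ½Mv² + ½Iω² = ½(1+k)Mv² = (4/5)Mv².
The vertical drop is h = L sinθ = 2.75 × sin15.4° = 0.7303 m.
Energy conservation: Mgh = (4/5)Mv², so v = √(2gh/(1+k)) = √(2 × 9.8 × 0.7303 / 1.6) ≈ 2.99 m/s.

v ≈ 2.99 m/s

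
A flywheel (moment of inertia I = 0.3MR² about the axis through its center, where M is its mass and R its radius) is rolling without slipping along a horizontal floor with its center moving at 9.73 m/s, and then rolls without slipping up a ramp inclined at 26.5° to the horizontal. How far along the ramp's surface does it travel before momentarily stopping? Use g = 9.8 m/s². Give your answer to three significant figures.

With I = 0.3MR², the ratio k = I/(MR²) is 0.3.
Rolling without slipping gives ω = v/R, so the total kinetic energy is ½Mv² + ½Iω² = ½(1+k)Mv² = (13/20)Mv².
Setting this equal to Mgh gives the vertical rise h = (1+k)v₀²/(2g) = 1.3×9.73²/(2×9.8) = 6.279 m.
Along the incline, d = h/sinθ = 6.279/sin26.5° ≈ 14.1 m.

d ≈ 14.1 m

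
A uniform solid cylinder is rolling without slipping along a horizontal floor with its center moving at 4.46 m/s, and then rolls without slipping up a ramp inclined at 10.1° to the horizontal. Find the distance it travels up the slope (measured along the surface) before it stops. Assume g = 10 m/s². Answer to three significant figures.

For this body I = (1/2)MR², i.e. k = I/(MR²) = 0.5.
Since it rolls without slipping, ω = v/R and KE = ½Mv² + ½Iω² = ½(1+k)Mv² = (3/4)Mv².
Setting this equal to Mgh gives the vertical rise h = (1+k)v₀²/(2g) = 1.5×4.46²/(2×10) = 1.492 m.
Along the incline, d = h/sinθ = 1.492/sin10.1° ≈ 8.51 m.

d ≈ 8.51 m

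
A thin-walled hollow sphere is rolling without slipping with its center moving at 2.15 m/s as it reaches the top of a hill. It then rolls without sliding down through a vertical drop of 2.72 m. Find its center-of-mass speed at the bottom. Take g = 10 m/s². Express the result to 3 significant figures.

The moment of inertia is (2/3)MR², giving k ≡ I/(MR²) = 2/3.
Rolling without slipping gives ω = v/R, so the total kinetic energy is ½Mv² + ½Iω² = ½(1+k)Mv² = (5/6)Mv².
Conserving energy between top and bottom: (5/6)Mv² = (5/6)Mv₀² + Mgh, hence v² = v₀² + 2gh/(1+k).
v = √(2.15² + 2×10×2.72/1.667) = √37.26 ≈ 6.10 m/s.

v ≈ 6.10 m/s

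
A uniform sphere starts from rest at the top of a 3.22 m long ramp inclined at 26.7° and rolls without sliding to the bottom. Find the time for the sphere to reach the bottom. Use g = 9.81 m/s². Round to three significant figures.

The moment of inertia is (2/5)MR², giving k ≡ I/(MR²) = 0.4.
Newton's second law down the slope: Mg sinθ − f = Ma. The torque equation fR = Iα (with α = a/R) gives f = kMa.
Hence a = g sinθ/(1+k) = 9.81×sin26.7°/1.4 = 3.148 m/s².
Starting from rest, L = ½at², so t = √(2L/a) = √(2×3.22/3.148) ≈ 1.43 s.

t ≈ 1.43 s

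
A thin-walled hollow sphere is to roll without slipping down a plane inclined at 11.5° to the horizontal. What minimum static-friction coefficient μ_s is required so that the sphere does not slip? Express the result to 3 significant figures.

For this body I = (2/3)MR², i.e. k = I/(MR²) = 2/3.
Translational: Mg sinθ − f = Ma. Rotational about the CM: fR = Iα = kMRa, so f = kMa.
These give a = g sinθ/(1+k) and the required friction f = kMg sinθ/(1+k).
With N = Mg cosθ, the no-slip condition f ≤ μN gives μ_min = f/N = k tanθ/(1+k).
μ_min = (2/3) × tan11.5° / 1.667 ≈ 0.0814.

μ_min ≈ 0.0814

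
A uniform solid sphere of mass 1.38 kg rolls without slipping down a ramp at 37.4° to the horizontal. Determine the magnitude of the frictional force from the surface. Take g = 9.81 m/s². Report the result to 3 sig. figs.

f ≈ 2.35 N

For this body I = (2/5)MR², i.e. k = I/(MR²) = 0.4.
Newton's second law down the slope: Mg sinθ − f = Ma. The torque equation fR = Iα (with α = a/R) gives f = kMa.
Combining, a = g sinθ/(1+k) and f = kMa = kMg sinθ/(1+k).
f = 0.4 × 1.38 × 9.81 × sin37.4° / 1.4 ≈ 2.35 N.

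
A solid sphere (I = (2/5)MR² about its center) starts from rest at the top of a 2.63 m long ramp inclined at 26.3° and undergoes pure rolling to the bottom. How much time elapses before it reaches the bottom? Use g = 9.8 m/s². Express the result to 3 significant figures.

t ≈ 1.30 s

Here I = (2/5)MR², so the shape factor k = I/(MR²) = 0.4.
Newton's second law down the slope: Mg sinθ − f = Ma. The torque equation fR = Iα (with α = a/R) gives f = kMa.
Hence a = g sinθ/(1+k) = 9.8×sin26.3°/1.4 = 3.101 m/s².
Starting from rest, L = ½at², so t = √(2L/a) = √(2×2.63/3.101) ≈ 1.30 s.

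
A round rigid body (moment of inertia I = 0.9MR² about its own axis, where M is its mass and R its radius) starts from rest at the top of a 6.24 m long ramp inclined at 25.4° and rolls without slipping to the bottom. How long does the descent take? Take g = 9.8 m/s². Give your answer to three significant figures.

For this body I = 0.9MR², i.e. k = I/(MR²) = 0.9.
Translational: Mg sinθ − f = Ma. Rotational about the CM: fR = Iα = kMRa, so f = kMa.
Hence a = g sinθ/(1+k) = 9.8×sin25.4°/1.9 = 2.212 m/s².
Starting from rest, L = ½at², so t = √(2L/a) = √(2×6.24/2.212) ≈ 2.38 s.

t ≈ 2.38 s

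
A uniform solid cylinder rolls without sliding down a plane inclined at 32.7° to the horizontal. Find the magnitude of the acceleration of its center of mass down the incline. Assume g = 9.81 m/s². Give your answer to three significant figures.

a ≈ 3.53 m/s²

With I = (1/2)MR², the ratio k = I/(MR²) is 0.5.
Translational: Mg sinθ − f = Ma. Rotational about the CM: fR = Iα = kMRa, so f = kMa.
Eliminating f: Mg sinθ = (1+k)Ma, so a = g sinθ/(1+k) = 9.81 × sin32.7° / 1.5 ≈ 3.53 m/s².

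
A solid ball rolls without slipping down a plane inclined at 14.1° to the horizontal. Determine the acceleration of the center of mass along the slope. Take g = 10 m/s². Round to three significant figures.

a ≈ 1.74 m/s²

For this body I = (2/5)MR², i.e. k = I/(MR²) = 0.4.
Along the incline Mg sinθ − f = Ma, and torque about the center fR = Iα = kMR²(a/R) gives f = kMa.
Eliminating f: Mg sinθ = (1+k)Ma, so a = g sinθ/(1+k) = 10 × sin14.1° / 1.4 ≈ 1.74 m/s².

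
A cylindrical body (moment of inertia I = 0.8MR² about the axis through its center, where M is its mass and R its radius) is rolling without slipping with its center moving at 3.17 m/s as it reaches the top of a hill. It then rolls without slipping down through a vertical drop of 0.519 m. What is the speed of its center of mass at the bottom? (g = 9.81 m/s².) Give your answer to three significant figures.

Here I = 0.8MR², so the shape factor k = I/(MR²) = 0.8.
Rolling without slipping gives ω = v/R, so the total kinetic energy is ½Mv² + ½Iω² = ½(1+k)Mv² = (9/10)Mv².
Conserving energy between top and bottom: (9/10)Mv² = (9/10)Mv₀² + Mgh, hence v² = v₀² + 2gh/(1+k).
v = √(3.17² + 2×9.81×0.519/1.8) = √15.71 ≈ 3.96 m/s.

v ≈ 3.96 m/s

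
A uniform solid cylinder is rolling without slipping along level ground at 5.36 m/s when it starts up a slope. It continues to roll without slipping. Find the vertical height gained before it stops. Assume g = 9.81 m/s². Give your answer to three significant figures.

h ≈ 2.20 m

Here I = (1/2)MR², so the shape factor k = I/(MR²) = 0.5.
Rolling without slipping gives ω = v/R, so the total kinetic energy is ½Mv² + ½Iω² = ½(1+k)Mv² = (3/4)Mv².
At the top the kinetic energy is zero, so (3/4)Mv₀² = Mgh.
Thus h = (1+k)v₀²/(2g) = 1.5 × 5.36² / (2 × 9.81) ≈ 2.20 m.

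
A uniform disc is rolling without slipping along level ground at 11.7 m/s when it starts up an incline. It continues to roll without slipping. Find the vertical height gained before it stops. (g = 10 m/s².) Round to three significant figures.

h ≈ 10.3 m

With I = (1/2)MR², the ratio k = I/(MR²) is 0.5.
Pure rolling means v = ωR; then KE = ½Mv² + ½I(v/R)² = ½(1+k)Mv² = (3/4)Mv².
All of this converts to potential energy at the highest point: (3/4)Mv₀² = Mgh.
Thus h = (1+k)v₀²/(2g) = 1.5 × 11.7² / (2 × 10) ≈ 10.3 m.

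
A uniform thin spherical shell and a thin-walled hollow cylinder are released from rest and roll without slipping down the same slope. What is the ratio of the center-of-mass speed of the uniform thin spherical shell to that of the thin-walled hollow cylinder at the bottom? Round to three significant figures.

v_ratio ≈ 1.10

Each satisfies Mgh = ½(1+k)Mv² with k = I/(MR²), so v ∝ 1/√(1+k).
For the uniform thin spherical shell k = 2/3; for the thin-walled hollow cylinder k = 1.
v₁/v₂ = √((1+k₂)/(1+k₁)) = √(2/1.667) ≈ 1.10.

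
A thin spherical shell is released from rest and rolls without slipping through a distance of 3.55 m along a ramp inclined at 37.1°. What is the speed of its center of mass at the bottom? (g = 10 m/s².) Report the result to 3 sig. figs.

For this body I = (2/3)MR², i.e. k = I/(MR²) = 2/3.
The rolling condition ω = v/R makes the rotational term ½I(v/R)² = ½kMv², so KE_total = ½(1+k)Mv² = (5/6)Mv².
The vertical drop is h = L sinθ = 3.55 × sin37.1° = 2.141 m.
Energy conservation: Mgh = (5/6)Mv², so v = √(2gh/(1+k)) = √(2 × 10 × 2.141 / 1.667) ≈ 5.07 m/s.

v ≈ 5.07 m/s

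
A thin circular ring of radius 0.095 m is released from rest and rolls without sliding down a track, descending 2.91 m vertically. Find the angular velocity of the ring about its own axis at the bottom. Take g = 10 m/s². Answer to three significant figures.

ω ≈ 56.8 rad/s

With I = MR², the ratio k = I/(MR²) is 1.
The rolling condition ω = v/R makes the rotational term ½I(v/R)² = ½kMv², so KE_total = ½(1+k)Mv² = Mv².
Energy conservation Mgh = ½(1+k)Mv² gives v = √(2gh/(1+k)) = √(2 × 10 × 2.91 / 2) = 5.394 m/s.
Then ω = v/R = 5.394 / 0.095 ≈ 56.8 rad/s.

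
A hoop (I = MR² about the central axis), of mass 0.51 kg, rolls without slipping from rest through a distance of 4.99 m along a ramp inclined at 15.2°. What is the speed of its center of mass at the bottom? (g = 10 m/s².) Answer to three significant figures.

v ≈ 3.62 m/s

The moment of inertia is MR², giving k ≡ I/(MR²) = 1.
The rolling condition ω = v/R makes the rotational term ½I(v/R)² = ½kMv², so KE_total = ½(1+k)Mv² = Mv².
The vertical drop is h = L sinθ = 4.99 × sin15.2° = 1.308 m.
Setting Mgh = Mv² gives v = √(2gh/(1+k)) = √(2·10·1.308/2) ≈ 3.62 m/s.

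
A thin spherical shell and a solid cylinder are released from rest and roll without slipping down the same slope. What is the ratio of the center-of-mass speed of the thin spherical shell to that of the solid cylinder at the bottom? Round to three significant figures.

Each satisfies Mgh = ½(1+k)Mv² with k = I/(MR²), so v ∝ 1/√(1+k).
For the thin spherical shell k = 2/3; for the solid cylinder k = 0.5.
v₁/v₂ = √((1+k₂)/(1+k₁)) = √(1.5/1.667) ≈ 0.949.

v_ratio ≈ 0.949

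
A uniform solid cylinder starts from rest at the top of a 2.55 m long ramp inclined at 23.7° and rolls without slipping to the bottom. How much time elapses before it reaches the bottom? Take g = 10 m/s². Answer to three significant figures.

t ≈ 1.38 s

The moment of inertia is (1/2)MR², giving k ≡ I/(MR²) = 0.5.
Along the incline Mg sinθ − f = Ma, and torque about the center fR = Iα = kMR²(a/R) gives f = kMa.
Hence a = g sinθ/(1+k) = 10×sin23.7°/1.5 = 2.68 m/s².
Starting from rest, L = ½at², so t = √(2L/a) = √(2×2.55/2.68) ≈ 1.38 s.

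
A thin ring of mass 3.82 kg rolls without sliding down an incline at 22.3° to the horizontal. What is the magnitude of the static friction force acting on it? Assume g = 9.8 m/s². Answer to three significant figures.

With I = MR², the ratio k = I/(MR²) is 1.
Newton's second law down the slope: Mg sinθ − f = Ma. The torque equation fR = Iα (with α = a/R) gives f = kMa.
Combining, a = g sinθ/(1+k) and f = kMa = kMg sinθ/(1+k).
f = 1 × 3.82 × 9.8 × sin22.3° / 2 ≈ 7.10 N.

f ≈ 7.10 N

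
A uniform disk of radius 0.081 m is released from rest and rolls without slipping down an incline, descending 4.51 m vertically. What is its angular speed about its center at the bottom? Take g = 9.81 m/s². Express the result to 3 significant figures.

Here I = (1/2)MR², so the shape factor k = I/(MR²) = 0.5.
Since it rolls without slipping, ω = v/R and KE = ½Mv² + ½Iω² = ½(1+k)Mv² = (3/4)Mv².
Energy conservation Mgh = ½(1+k)Mv² gives v = √(2gh/(1+k)) = √(2 × 9.81 × 4.51 / 1.5) = 7.681 m/s.
The angular speed follows from ω = v/R = 7.681/0.081 ≈ 94.8 rad/s.

ω ≈ 94.8 rad/s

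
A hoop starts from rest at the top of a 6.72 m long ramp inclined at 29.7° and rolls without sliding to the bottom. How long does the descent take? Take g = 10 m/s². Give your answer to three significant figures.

The moment of inertia is MR², giving k ≡ I/(MR²) = 1.
Along the incline Mg sinθ − f = Ma, and torque about the center fR = Iα = kMR²(a/R) gives f = kMa.
Hence a = g sinθ/(1+k) = 10×sin29.7°/2 = 2.477 m/s².
With constant a from rest, t = √(2L/a) = √(2·6.72/2.477) ≈ 2.33 s.

t ≈ 2.33 s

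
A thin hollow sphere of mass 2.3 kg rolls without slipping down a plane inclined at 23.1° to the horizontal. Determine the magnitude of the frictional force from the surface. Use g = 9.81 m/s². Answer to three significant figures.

f ≈ 3.54 N

Here I = (2/3)MR², so the shape factor k = I/(MR²) = 2/3.
Newton's second law down the slope: Mg sinθ − f = Ma. The torque equation fR = Iα (with α = a/R) gives f = kMa.
Combining, a = g sinθ/(1+k) and f = kMa = kMg sinθ/(1+k).
f = (2/3) × 2.3 × 9.81 × sin23.1° / 1.667 ≈ 3.54 N.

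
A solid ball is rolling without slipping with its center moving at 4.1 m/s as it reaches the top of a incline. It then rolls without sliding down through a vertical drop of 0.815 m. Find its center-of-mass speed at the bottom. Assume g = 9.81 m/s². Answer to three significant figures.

v ≈ 5.31 m/s

The moment of inertia is (2/5)MR², giving k ≡ I/(MR²) = 0.4.
Pure rolling means v = ωR; then KE = ½Mv² + ½I(v/R)² = ½(1+k)Mv² = (7/10)Mv².
Energy conservation: (7/10)Mv₀² + Mgh = (7/10)Mv², so v² = v₀² + 2gh/(1+k).
v = √(4.1² + 2×9.81×0.815/1.4) = √28.23 ≈ 5.31 m/s.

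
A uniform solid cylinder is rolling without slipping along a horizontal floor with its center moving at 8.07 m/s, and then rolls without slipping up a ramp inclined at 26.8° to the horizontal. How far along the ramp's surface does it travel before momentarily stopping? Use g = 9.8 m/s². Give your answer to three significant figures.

d ≈ 11.1 m

For this body I = (1/2)MR², i.e. k = I/(MR²) = 0.5.
The rolling condition ω = v/R makes the rotational term ½I(v/R)² = ½kMv², so KE_total = ½(1+k)Mv² = (3/4)Mv².
Setting this equal to Mgh gives the vertical rise h = (1+k)v₀²/(2g) = 1.5×8.07²/(2×9.8) = 4.984 m.
Along the incline, d = h/sinθ = 4.984/sin26.8° ≈ 11.1 m.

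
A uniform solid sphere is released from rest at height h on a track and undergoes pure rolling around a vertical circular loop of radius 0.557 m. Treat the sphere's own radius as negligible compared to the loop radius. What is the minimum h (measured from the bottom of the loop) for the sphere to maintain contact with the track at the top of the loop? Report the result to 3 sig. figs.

h_min ≈ 1.50 m

With I = (2/5)MR², the ratio k = I/(MR²) is 0.4.
At the top, contact is just lost when gravity alone supplies the centripetal force: Mg = Mv_top²/r, i.e. v_top² = gr.
With ω = v/R, the kinetic energy at speed v is ½(1+k)Mv² = (7/10)Mv².
Energy conservation from release (height h) to the top (height 2r): Mgh = Mg(2r) + (7/10)M·gr.
Thus h_min = 2r + (1+k)r/2 = r(2 + 1.4/2) = 0.557 × 2.7 ≈ 1.50 m.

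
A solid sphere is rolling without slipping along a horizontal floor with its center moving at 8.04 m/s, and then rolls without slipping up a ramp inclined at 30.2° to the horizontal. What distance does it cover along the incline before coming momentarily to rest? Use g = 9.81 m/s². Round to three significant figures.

d ≈ 9.17 m

The moment of inertia is (2/5)MR², giving k ≡ I/(MR²) = 0.4.
Since it rolls without slipping, ω = v/R and KE = ½Mv² + ½Iω² = ½(1+k)Mv² = (7/10)Mv².
Setting this equal to Mgh gives the vertical rise h = (1+k)v₀²/(2g) = 1.4×8.04²/(2×9.81) = 4.613 m.
Along the incline, d = h/sinθ = 4.613/sin30.2° ≈ 9.17 m.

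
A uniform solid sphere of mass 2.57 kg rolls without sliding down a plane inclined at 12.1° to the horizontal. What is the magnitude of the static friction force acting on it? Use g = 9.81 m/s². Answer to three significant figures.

With I = (2/5)MR², the ratio k = I/(MR²) is 0.4.
Translational: Mg sinθ − f = Ma. Rotational about the CM: fR = Iα = kMRa, so f = kMa.
Combining, a = g sinθ/(1+k) and f = kMa = kMg sinθ/(1+k).
f = 0.4 × 2.57 × 9.81 × sin12.1° / 1.4 ≈ 1.51 N.

f ≈ 1.51 N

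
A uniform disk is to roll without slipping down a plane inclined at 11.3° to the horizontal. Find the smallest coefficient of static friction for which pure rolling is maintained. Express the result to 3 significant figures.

μ_min ≈ 0.0666

Here I = (1/2)MR², so the shape factor k = I/(MR²) = 0.5.
Newton's second law down the slope: Mg sinθ − f = Ma. The torque equation fR = Iα (with α = a/R) gives f = kMa.
These give a = g sinθ/(1+k) and the required friction f = kMg sinθ/(1+k).
The normal force is N = Mg cosθ, so μ_min = f/N = k tanθ/(1+k).
μ_min = 0.5 × tan11.3° / 1.5 ≈ 0.0666.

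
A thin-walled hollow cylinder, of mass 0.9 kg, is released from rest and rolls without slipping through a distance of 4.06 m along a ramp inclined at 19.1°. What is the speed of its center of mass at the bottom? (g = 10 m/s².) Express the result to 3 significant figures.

v ≈ 3.64 m/s

Here I = MR², so the shape factor k = I/(MR²) = 1.
Rolling without slipping gives ω = v/R, so the total kinetic energy is ½Mv² + ½Iω² = ½(1+k)Mv² = Mv².
The vertical drop is h = L sinθ = 4.06 × sin19.1° = 1.329 m.
Energy conservation: Mgh = Mv², so v = √(2gh/(1+k)) = √(2 × 10 × 1.329 / 2) ≈ 3.64 m/s.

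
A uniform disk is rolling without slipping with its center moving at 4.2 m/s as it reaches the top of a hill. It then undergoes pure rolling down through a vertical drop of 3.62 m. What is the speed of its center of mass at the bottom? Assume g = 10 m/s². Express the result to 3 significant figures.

v ≈ 8.12 m/s

Here I = (1/2)MR², so the shape factor k = I/(MR²) = 0.5.
Since it rolls without slipping, ω = v/R and KE = ½Mv² + ½Iω² = ½(1+k)Mv² = (3/4)Mv².
Conserving energy between top and bottom: (3/4)Mv² = (3/4)Mv₀² + Mgh, hence v² = v₀² + 2gh/(1+k).
v = √(4.2² + 2×10×3.62/1.5) = √65.91 ≈ 8.12 m/s.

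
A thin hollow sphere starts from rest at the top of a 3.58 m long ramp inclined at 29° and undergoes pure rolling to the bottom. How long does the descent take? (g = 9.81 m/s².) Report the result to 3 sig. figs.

t ≈ 1.58 s

With I = (2/3)MR², the ratio k = I/(MR²) is 2/3.
Newton's second law down the slope: Mg sinθ − f = Ma. The torque equation fR = Iα (with α = a/R) gives f = kMa.
Hence a = g sinθ/(1+k) = 9.81×sin29°/1.667 = 2.854 m/s².
Starting from rest, L = ½at², so t = √(2L/a) = √(2×3.58/2.854) ≈ 1.58 s.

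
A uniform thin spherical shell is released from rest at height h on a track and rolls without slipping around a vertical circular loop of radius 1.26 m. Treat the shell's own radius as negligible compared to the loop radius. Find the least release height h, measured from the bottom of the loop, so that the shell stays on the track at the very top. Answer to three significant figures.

For this body I = (2/3)MR², i.e. k = I/(MR²) = 2/3.
At the top of the loop, the minimum-contact condition is Mg = Mv_top²/r, so v_top² = gr.
With ω = v/R, the kinetic energy at speed v is ½(1+k)Mv² = (5/6)Mv².
Energy conservation from release (height h) to the top (height 2r): Mgh = Mg(2r) + (5/6)M·gr.
Thus h_min = 2r + (1+k)r/2 = r(2 + 1.667/2) = 1.26 × 2.833 ≈ 3.57 m.

h_min ≈ 3.57 m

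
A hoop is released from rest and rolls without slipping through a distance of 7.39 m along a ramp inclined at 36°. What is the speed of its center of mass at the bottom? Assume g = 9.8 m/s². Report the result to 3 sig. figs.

The moment of inertia is MR², giving k ≡ I/(MR²) = 1.
Rolling without slipping gives ω = v/R, so the total kinetic energy is ½Mv² + ½Iω² = ½(1+k)Mv² = Mv².
The vertical drop is h = L sinθ = 7.39 × sin36° = 4.344 m.
Energy conservation: Mgh = Mv², so v = √(2gh/(1+k)) = √(2 × 9.8 × 4.344 / 2) ≈ 6.52 m/s.

v ≈ 6.52 m/s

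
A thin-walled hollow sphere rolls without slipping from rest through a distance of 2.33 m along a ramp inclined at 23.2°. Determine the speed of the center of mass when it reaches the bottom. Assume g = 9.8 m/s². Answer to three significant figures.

For this body I = (2/3)MR², i.e. k = I/(MR²) = 2/3.
Since it rolls without slipping, ω = v/R and KE = ½Mv² + ½Iω² = ½(1+k)Mv² = (5/6)Mv².
The vertical drop is h = L sinθ = 2.33 × sin23.2° = 0.9179 m.
Setting Mgh = (5/6)Mv² gives v = √(2gh/(1+k)) = √(2·9.8·0.9179/1.667) ≈ 3.29 m/s.

v ≈ 3.29 m/s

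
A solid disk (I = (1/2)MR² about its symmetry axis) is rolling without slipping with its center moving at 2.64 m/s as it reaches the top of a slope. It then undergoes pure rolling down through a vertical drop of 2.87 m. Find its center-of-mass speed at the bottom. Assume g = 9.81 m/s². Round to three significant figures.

The moment of inertia is (1/2)MR², giving k ≡ I/(MR²) = 0.5.
Pure rolling means v = ωR; then KE = ½Mv² + ½I(v/R)² = ½(1+k)Mv² = (3/4)Mv².
Energy conservation: (3/4)Mv₀² + Mgh = (3/4)Mv², so v² = v₀² + 2gh/(1+k).
v = √(2.64² + 2×9.81×2.87/1.5) = √44.51 ≈ 6.67 m/s.

v ≈ 6.67 m/s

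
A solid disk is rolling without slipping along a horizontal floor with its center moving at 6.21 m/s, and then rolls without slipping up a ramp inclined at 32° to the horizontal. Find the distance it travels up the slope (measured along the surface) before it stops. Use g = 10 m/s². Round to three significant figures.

d ≈ 5.46 m

Here I = (1/2)MR², so the shape factor k = I/(MR²) = 0.5.
Rolling without slipping gives ω = v/R, so the total kinetic energy is ½Mv² + ½Iω² = ½(1+k)Mv² = (3/4)Mv².
Setting this equal to Mgh gives the vertical rise h = (1+k)v₀²/(2g) = 1.5×6.21²/(2×10) = 2.892 m.
Along the incline, d = h/sinθ = 2.892/sin32° ≈ 5.46 m.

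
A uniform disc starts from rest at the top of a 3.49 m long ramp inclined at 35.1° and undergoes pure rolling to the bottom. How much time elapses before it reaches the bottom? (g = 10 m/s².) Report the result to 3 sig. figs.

t ≈ 1.35 s

The moment of inertia is (1/2)MR², giving k ≡ I/(MR²) = 0.5.
Translational: Mg sinθ − f = Ma. Rotational about the CM: fR = Iα = kMRa, so f = kMa.
Hence a = g sinθ/(1+k) = 10×sin35.1°/1.5 = 3.833 m/s².
With constant a from rest, t = √(2L/a) = √(2·3.49/3.833) ≈ 1.35 s.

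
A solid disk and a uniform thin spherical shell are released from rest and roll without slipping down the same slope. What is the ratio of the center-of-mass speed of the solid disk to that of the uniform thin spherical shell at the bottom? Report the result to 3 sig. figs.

Each satisfies Mgh = ½(1+k)Mv² with k = I/(MR²), so v ∝ 1/√(1+k).
For the solid disk k = 0.5; for the uniform thin spherical shell k = 2/3.
v₁/v₂ = √((1+k₂)/(1+k₁)) = √(1.667/1.5) ≈ 1.05.

v_ratio ≈ 1.05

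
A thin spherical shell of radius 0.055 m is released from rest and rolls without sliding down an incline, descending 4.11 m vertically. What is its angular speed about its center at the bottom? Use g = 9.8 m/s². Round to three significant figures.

With I = (2/3)MR², the ratio k = I/(MR²) is 2/3.
Pure rolling means v = ωR; then KE = ½Mv² + ½I(v/R)² = ½(1+k)Mv² = (5/6)Mv².
Energy conservation Mgh = ½(1+k)Mv² gives v = √(2gh/(1+k)) = √(2 × 9.8 × 4.11 / 1.667) = 6.952 m/s.
Then ω = v/R = 6.952 / 0.055 ≈ 126 rad/s.

ω ≈ 126 rad/s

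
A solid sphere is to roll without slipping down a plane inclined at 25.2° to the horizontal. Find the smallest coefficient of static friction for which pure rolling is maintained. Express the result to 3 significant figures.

For this body I = (2/5)MR², i.e. k = I/(MR²) = 0.4.
Newton's second law down the slope: Mg sinθ − f = Ma. The torque equation fR = Iα (with α = a/R) gives f = kMa.
These give a = g sinθ/(1+k) and the required friction f = kMg sinθ/(1+k).
The normal force is N = Mg cosθ, so μ_min = f/N = k tanθ/(1+k).
μ_min = 0.4 × tan25.2° / 1.4 ≈ 0.134.

μ_min ≈ 0.134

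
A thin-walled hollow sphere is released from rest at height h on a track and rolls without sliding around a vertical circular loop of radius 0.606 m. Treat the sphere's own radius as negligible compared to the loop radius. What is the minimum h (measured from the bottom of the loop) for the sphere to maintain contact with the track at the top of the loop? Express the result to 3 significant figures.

h_min ≈ 1.72 m

With I = (2/3)MR², the ratio k = I/(MR²) is 2/3.
At the top, contact is just lost when gravity alone supplies the centripetal force: Mg = Mv_top²/r, i.e. v_top² = gr.
With ω = v/R, the kinetic energy at speed v is ½(1+k)Mv² = (5/6)Mv².
Energy conservation from release (height h) to the top (height 2r): Mgh = Mg(2r) + (5/6)M·gr.
Thus h_min = 2r + (1+k)r/2 = r(2 + 1.667/2) = 0.606 × 2.833 ≈ 1.72 m.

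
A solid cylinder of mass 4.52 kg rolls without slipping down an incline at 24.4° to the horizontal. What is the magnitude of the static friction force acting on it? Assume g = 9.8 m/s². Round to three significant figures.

f ≈ 6.10 N

The moment of inertia is (1/2)MR², giving k ≡ I/(MR²) = 0.5.
Newton's second law down the slope: Mg sinθ − f = Ma. The torque equation fR = Iα (with α = a/R) gives f = kMa.
Combining, a = g sinθ/(1+k) and f = kMa = kMg sinθ/(1+k).
f = 0.5 × 4.52 × 9.8 × sin24.4° / 1.5 ≈ 6.10 N.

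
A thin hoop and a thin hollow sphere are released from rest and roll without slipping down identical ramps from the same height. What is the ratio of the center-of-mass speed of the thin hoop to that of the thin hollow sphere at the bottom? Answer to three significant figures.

v_ratio ≈ 0.913

Each satisfies Mgh = ½(1+k)Mv² with k = I/(MR²), so v ∝ 1/√(1+k).
For the thin hoop k = 1; for the thin hollow sphere k = 2/3.
v₁/v₂ = √((1+k₂)/(1+k₁)) = √(1.667/2) ≈ 0.913.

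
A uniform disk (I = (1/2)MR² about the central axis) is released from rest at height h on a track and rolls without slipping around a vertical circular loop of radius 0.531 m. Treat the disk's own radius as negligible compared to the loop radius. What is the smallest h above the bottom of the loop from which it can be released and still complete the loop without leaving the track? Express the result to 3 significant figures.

h_min ≈ 1.46 m

The moment of inertia is (1/2)MR², giving k ≡ I/(MR²) = 0.5.
At the top, contact is just lost when gravity alone supplies the centripetal force: Mg = Mv_top²/r, i.e. v_top² = gr.
With ω = v/R, the kinetic energy at speed v is ½(1+k)Mv² = (3/4)Mv².
Energy conservation from release (height h) to the top (height 2r): Mgh = Mg(2r) + (3/4)M·gr.
Thus h_min = 2r + (1+k)r/2 = r(2 + 1.5/2) = 0.531 × 2.75 ≈ 1.46 m.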